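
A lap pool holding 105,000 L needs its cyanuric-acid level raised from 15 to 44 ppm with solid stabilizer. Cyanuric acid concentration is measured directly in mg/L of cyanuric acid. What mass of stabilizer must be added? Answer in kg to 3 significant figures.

3.04 kg

CYA to add: (44 − 15) = 29 mg/L × 105,000 L = 3045 g cyanuric acid.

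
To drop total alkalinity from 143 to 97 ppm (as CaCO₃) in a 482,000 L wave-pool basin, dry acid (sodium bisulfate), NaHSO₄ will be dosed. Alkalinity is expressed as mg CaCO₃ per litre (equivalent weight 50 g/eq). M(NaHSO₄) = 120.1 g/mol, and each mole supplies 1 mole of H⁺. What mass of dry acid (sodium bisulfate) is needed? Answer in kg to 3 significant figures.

Alkalinity to neutralize: (143 − 97) = 46 mg/L as CaCO₃ × 482,000 L = 22,170 g as CaCO₃.
Equivalents of H⁺ required: 22,170 ÷ 50 g/eq = 443.4 eq = 443.4 mol NaHSO₄.
Mass of NaHSO₄: 443.4 × 120.1 = 53,260 g.

53.3 kg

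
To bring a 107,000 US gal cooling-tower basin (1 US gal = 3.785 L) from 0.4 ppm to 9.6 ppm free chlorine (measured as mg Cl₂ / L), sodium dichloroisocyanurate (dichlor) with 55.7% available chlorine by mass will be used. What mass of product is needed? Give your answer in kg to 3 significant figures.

6.69 kg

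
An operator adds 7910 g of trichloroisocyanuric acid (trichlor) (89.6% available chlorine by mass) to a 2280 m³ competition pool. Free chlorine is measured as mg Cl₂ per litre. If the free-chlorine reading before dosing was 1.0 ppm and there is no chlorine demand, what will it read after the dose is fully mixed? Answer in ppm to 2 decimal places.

Volume: 2280 m³ = 2,280,000 L.
Available chlorine delivered: 7910 g × 0.896 = 7087 g as Cl₂.
Concentration rise: 7087 g / 2,280,000 L = 3.108 mg/L = 3.11 ppm.
Final FC: 1.0 + 3.11 = 4.11 ppm.

4.11 ppm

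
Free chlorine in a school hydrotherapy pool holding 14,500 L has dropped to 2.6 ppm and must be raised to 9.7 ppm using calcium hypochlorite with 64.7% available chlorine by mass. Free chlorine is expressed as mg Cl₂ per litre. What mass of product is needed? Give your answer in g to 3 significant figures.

Chlorine deficit: 9.7 − 2.6 = 7.1 ppm = 7.1 mg/L as Cl₂.
Cl₂ equivalent needed: 7.1 mg/L × 14,500 L = 103,000 mg = 103 g.
Product at 64.7% available chlorine: 103 / 0.647 = 159.1 g.

159 g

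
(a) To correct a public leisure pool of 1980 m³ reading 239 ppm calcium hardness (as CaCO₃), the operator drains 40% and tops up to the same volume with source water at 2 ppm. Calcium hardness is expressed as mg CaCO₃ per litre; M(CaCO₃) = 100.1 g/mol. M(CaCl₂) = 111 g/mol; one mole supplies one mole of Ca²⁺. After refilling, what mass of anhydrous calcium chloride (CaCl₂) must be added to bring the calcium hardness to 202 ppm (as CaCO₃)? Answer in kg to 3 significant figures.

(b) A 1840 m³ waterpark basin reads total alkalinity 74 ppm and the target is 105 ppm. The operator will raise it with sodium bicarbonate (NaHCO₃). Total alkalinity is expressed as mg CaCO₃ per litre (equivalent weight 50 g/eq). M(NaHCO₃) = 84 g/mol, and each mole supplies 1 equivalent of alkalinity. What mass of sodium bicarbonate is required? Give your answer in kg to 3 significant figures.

(a) Volume: 1980 m³ = 1,980,000 L.
(a) After draining 40% and refilling: 239 × 0.60 + 2 × 0.40 = 144.2 ppm.
(a) Deficit to target: 202 − 144.2 = 57.8 mg/L.
(a) As CaCO₃: 57.8 mg/L × 1,980,000 L = 114,400 g; ÷ 100.1 = 1143 mol Ca²⁺.
(a) Mass: 1143 × 111 = 126,900 g.

(b) Volume: 1840 m³ = 1,840,000 L.
(b) Alkalinity to add: (105 − 74) = 31 mg/L as CaCO₃ × 1,840,000 L = 57,040 g as CaCO₃.
(b) Equivalents: 57,040 g ÷ 50 g/eq = 1141 eq.
(b) NaHCO₃ supplies 1 eq per mole → 1141 mol.
(b) Mass: 1141 mol × 84 g/mol = 95,830 g.

(a) 127 kg; (b) 95.8 kg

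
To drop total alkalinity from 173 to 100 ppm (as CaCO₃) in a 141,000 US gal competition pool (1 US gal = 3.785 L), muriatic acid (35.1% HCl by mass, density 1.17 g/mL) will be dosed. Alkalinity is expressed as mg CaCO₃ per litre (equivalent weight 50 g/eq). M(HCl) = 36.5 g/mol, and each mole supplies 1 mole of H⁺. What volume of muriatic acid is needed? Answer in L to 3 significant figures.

69.3 L

Volume: 141,000 US gal × 3.785 L/gal = 533,685 L.
Alkalinity to neutralize: (173 − 100) = 73 mg/L as CaCO₃ × 533,685 L = 38,960 g as CaCO₃.
Equivalents of H⁺ required: 38,960 ÷ 50 g/eq = 779.2 eq = 779.2 mol HCl.
Mass of HCl: 779.2 × 36.5 = 28,440 g.
Mass of 35.1% solution: 28,440 / 0.351 = 81,030 g.
Volume: 81,030 g ÷ 1.17 g/mL = 69,250 mL.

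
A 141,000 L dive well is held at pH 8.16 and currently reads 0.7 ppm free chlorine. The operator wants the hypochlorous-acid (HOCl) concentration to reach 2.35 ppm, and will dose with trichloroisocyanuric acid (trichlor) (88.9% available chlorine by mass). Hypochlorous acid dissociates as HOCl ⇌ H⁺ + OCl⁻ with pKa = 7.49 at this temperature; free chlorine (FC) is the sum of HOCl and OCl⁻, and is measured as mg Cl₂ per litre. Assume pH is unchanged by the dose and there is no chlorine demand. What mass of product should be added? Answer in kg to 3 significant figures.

[OCl⁻]/[HOCl] = 10^(pH − pKa) = 10^(8.16 − 7.49) = 4.677; fraction as HOCl = 1/(1 + 4.677) = 0.1761.
Free chlorine required for 2.35 ppm HOCl: 2.35 / 0.1761 = 13.34 ppm.
FC to add: 13.34 − 0.7 = 12.64 mg/L as Cl₂.
Cl₂ equivalent: 12.64 mg/L × 141,000 L = 1782 g.
Product at 88.9% available Cl: 1782 / 0.889 = 2005 g.

2.01 kg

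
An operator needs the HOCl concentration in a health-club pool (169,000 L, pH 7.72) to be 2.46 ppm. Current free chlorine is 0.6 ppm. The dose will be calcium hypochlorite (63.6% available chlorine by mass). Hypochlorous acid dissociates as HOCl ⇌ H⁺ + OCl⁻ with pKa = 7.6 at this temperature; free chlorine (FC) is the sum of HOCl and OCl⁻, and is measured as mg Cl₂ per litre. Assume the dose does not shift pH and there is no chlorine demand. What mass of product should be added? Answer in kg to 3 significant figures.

[OCl⁻]/[HOCl] = 10^(pH − pKa) = 10^(7.72 − 7.6) = 1.318; fraction as HOCl = 1/(1 + 1.318) = 0.4314.
Free chlorine required for 2.46 ppm HOCl: 2.46 / 0.4314 = 5.703 ppm.
FC to add: 5.703 − 0.6 = 5.103 mg/L as Cl₂.
Cl₂ equivalent: 5.103 mg/L × 169,000 L = 862.4 g.
Product at 63.6% available Cl: 862.4 / 0.636 = 1356 g.

1.36 kg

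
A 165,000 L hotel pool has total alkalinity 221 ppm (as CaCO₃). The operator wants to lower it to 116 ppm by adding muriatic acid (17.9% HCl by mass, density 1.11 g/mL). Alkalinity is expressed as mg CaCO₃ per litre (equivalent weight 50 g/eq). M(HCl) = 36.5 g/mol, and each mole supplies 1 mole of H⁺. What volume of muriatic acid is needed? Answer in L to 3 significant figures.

Alkalinity to neutralize: (221 − 116) = 105 mg/L as CaCO₃ × 165,000 L = 17,320 g as CaCO₃.
Equivalents of H⁺ required: 17,320 ÷ 50 g/eq = 346.5 eq = 346.5 mol HCl.
Mass of HCl: 346.5 × 36.5 = 12,650 g.
Mass of 17.9% solution: 12,650 / 0.179 = 70,660 g.
Volume: 70,660 g ÷ 1.11 g/mL = 63,650 mL.

63.7 L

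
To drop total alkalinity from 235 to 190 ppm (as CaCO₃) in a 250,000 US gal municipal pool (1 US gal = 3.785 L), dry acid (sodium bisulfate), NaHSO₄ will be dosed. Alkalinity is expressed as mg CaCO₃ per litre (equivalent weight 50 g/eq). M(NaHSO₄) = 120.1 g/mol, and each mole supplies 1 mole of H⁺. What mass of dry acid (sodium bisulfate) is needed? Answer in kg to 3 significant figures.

Volume: 250,000 US gal × 3.785 L/gal = 946,250 L.
Alkalinity to neutralize: (235 − 190) = 45 mg/L as CaCO₃ × 946,250 L = 42,580 g as CaCO₃.
Equivalents of H⁺ required: 42,580 ÷ 50 g/eq = 851.6 eq = 851.6 mol NaHSO₄.
Mass of NaHSO₄: 851.6 × 120.1 = 102,300 g.

102 kg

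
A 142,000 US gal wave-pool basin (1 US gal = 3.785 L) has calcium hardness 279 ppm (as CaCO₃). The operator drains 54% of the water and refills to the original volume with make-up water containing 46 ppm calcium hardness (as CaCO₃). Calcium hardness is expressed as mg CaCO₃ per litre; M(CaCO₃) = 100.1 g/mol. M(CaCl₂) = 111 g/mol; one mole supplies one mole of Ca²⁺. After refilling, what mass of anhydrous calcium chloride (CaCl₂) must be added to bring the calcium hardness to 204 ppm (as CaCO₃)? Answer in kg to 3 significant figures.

Volume: 142,000 US gal × 3.785 L/gal = 537,470 L.
After draining 54% and refilling: 279 × 0.46 + 46 × 0.54 = 153.18 ppm.
Deficit to target: 204 − 153.18 = 50.82 mg/L.
As CaCO₃: 50.82 mg/L × 537,470 L = 27,310 g; ÷ 100.1 = 272.9 mol Ca²⁺.
Mass: 272.9 × 111 = 30,290 g.

30.3 kg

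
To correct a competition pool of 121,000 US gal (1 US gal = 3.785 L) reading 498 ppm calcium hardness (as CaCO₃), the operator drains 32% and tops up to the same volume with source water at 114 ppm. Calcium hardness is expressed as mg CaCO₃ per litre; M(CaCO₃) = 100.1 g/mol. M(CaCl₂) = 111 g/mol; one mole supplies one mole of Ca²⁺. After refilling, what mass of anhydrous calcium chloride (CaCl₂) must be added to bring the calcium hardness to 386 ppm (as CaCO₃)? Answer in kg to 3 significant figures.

5.53 kg

Volume: 121,000 US gal × 3.785 L/gal = 457,985 L.
After draining 32% and refilling: 498 × 0.68 + 114 × 0.32 = 375.12 ppm.
Deficit to target: 386 − 375.12 = 10.88 mg/L.
As CaCO₃: 10.88 mg/L × 457,985 L = 4983 g; ÷ 100.1 = 49.78 mol Ca²⁺.
Mass: 49.78 × 111 = 5525 g.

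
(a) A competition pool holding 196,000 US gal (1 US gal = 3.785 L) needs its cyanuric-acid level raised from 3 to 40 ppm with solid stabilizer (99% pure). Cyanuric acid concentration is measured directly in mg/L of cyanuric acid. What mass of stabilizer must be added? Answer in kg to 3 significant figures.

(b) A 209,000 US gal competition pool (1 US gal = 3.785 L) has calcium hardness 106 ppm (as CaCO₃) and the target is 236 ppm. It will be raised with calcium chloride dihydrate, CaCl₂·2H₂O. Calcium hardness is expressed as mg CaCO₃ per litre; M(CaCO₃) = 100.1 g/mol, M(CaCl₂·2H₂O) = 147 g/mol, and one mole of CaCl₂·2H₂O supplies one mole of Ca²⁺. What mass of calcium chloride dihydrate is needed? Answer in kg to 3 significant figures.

(a) 27.7 kg; (b) 151 kg

(a) Volume: 196,000 US gal × 3.785 L/gal = 741,860 L.
(a) CYA to add: (40 − 3) = 37 mg/L × 741,860 L = 27,450 g cyanuric acid.
(a) At 99% purity: 27,450 / 0.99 = 27,730 g product.

(b) Volume: 209,000 US gal × 3.785 L/gal = 791,065 L.
(b) Hardness to add: (236 − 106) = 130 mg/L as CaCO₃ × 791,065 L = 102,800 g as CaCO₃.
(b) Moles of Ca²⁺ (1 mol Ca²⁺ ≡ 1 mol CaCO₃): 102,800 / 100.1 g/mol = 1027 mol.
(b) Mass of CaCl₂·2H₂O: 1027 × 147 = 151,000 g.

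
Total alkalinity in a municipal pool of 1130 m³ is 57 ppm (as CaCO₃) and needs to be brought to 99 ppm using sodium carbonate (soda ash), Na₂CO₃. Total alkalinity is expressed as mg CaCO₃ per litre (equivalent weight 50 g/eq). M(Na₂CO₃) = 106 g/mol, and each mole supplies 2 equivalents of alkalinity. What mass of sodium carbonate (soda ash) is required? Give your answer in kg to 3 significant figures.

Volume: 1130 m³ = 1,130,000 L.
Alkalinity to add: (99 − 57) = 42 mg/L as CaCO₃ × 1,130,000 L = 47,460 g as CaCO₃.
Equivalents: 47,460 g ÷ 50 g/eq = 949.2 eq.
Each mole of Na₂CO₃ supplies 2 eq, so 949.2 / 2 = 474.6 mol.
Mass: 474.6 mol × 106 g/mol = 50,310 g.

50.3 kg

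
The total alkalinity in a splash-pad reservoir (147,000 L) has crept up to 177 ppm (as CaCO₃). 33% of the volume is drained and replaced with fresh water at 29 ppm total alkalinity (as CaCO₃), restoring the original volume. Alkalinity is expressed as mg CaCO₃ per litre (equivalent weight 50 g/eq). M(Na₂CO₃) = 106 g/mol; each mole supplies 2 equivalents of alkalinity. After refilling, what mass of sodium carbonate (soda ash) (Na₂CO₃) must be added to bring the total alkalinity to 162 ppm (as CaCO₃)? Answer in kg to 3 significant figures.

After draining 33% and refilling: 177 × 0.67 + 29 × 0.33 = 128.16 ppm.
Deficit to target: 162 − 128.16 = 33.84 mg/L.
As CaCO₃: 33.84 mg/L × 147,000 L = 4974 g; ÷ 50 g/eq ÷ 2 = 49.74 mol Na₂CO₃.
Mass: 49.74 × 106 = 5273 g.

5.27 kg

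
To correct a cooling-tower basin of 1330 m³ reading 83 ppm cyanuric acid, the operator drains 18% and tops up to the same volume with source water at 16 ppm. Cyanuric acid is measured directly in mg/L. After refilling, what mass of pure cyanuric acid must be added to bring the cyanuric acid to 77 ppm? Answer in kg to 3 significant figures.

8.06 kg

Volume: 1330 m³ = 1,330,000 L.
After draining 18% and refilling: 83 × 0.82 + 16 × 0.18 = 70.94 ppm.
Deficit to target: 77 − 70.94 = 6.06 mg/L.
Mass: 6.06 mg/L × 1,330,000 L = 8060 g cyanuric acid.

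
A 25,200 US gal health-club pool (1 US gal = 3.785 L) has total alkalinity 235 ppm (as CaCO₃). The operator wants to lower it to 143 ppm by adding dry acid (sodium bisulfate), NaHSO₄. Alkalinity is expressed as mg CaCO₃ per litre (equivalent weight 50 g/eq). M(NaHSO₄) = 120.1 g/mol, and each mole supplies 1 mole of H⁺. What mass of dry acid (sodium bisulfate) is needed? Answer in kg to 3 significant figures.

21.1 kg

Volume: 25,200 US gal × 3.785 L/gal = 95,382 L.
Alkalinity to neutralize: (235 − 143) = 92 mg/L as CaCO₃ × 95,382 L = 8775 g as CaCO₃.
Equivalents of H⁺ required: 8775 ÷ 50 g/eq = 175.5 eq = 175.5 mol NaHSO₄.
Mass of NaHSO₄: 175.5 × 120.1 = 21,080 g.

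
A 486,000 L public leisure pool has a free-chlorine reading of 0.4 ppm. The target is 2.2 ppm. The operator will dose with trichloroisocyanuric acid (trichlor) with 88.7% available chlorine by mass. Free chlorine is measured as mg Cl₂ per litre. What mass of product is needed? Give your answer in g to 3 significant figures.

Chlorine deficit: 2.2 − 0.4 = 1.8 ppm = 1.8 mg/L as Cl₂.
Cl₂ equivalent needed: 1.8 mg/L × 486,000 L = 874,800 mg = 874.8 g.
Product at 88.7% available chlorine: 874.8 / 0.887 = 986.2 g.

986 g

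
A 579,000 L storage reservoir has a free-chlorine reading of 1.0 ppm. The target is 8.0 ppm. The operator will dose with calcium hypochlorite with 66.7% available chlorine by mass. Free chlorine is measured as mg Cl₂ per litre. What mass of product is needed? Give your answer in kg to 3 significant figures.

6.08 kg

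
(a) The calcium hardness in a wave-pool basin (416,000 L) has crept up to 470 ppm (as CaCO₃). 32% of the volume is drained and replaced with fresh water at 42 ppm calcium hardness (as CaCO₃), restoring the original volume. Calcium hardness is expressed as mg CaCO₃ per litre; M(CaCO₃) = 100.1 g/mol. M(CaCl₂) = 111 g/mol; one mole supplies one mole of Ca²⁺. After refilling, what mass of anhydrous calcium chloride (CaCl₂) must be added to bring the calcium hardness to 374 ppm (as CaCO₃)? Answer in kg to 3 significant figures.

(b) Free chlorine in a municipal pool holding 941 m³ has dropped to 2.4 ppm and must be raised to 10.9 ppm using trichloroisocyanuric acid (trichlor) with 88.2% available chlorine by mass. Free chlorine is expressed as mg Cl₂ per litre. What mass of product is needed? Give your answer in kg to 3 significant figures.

(a) 18.9 kg; (b) 9.07 kg

(a) After draining 32% and refilling: 470 × 0.68 + 42 × 0.32 = 333.04 ppm.
(a) Deficit to target: 374 − 333.04 = 40.96 mg/L.
(a) As CaCO₃: 40.96 mg/L × 416,000 L = 17,040 g; ÷ 100.1 = 170.2 mol Ca²⁺.
(a) Mass: 170.2 × 111 = 18,890 g.

(b) Volume: 941 m³ = 941,000 L.
(b) Chlorine deficit: 10.9 − 2.4 = 8.5 ppm = 8.5 mg/L as Cl₂.
(b) Cl₂ equivalent needed: 8.5 mg/L × 941,000 L = 7,998,000 mg = 7998 g.
(b) Product at 88.2% available chlorine: 7998 / 0.882 = 9069 g.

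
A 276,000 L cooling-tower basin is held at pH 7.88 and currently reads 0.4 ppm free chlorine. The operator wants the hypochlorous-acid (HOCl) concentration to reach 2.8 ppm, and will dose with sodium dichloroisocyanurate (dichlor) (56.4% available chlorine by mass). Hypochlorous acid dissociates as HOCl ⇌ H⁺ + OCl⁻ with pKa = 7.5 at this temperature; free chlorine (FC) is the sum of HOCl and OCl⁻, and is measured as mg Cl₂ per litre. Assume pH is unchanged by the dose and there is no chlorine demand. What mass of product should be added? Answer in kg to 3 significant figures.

4.46 kg

[OCl⁻]/[HOCl] = 10^(pH − pKa) = 10^(7.88 − 7.5) = 2.399; fraction as HOCl = 1/(1 + 2.399) = 0.2942.
Free chlorine required for 2.8 ppm HOCl: 2.8 / 0.2942 = 9.517 ppm.
FC to add: 9.517 − 0.4 = 9.117 mg/L as Cl₂.
Cl₂ equivalent: 9.117 mg/L × 276,000 L = 2516 g.
Product at 56.4% available Cl: 2516 / 0.564 = 4461 g.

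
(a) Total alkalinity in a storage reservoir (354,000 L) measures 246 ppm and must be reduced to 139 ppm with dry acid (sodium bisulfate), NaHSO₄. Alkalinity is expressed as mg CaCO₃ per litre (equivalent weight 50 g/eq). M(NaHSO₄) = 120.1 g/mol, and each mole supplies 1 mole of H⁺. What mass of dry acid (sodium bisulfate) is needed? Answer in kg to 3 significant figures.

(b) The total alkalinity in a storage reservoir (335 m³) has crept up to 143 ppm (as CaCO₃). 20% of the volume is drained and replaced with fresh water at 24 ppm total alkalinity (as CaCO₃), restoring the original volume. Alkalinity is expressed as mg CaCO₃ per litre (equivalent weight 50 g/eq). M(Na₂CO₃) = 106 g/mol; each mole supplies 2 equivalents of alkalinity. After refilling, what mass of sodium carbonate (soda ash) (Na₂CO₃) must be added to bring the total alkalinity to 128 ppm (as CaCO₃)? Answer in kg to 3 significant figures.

(a) Alkalinity to neutralize: (246 − 139) = 107 mg/L as CaCO₃ × 354,000 L = 37,880 g as CaCO₃.
(a) Equivalents of H⁺ required: 37,880 ÷ 50 g/eq = 757.6 eq = 757.6 mol NaHSO₄.
(a) Mass of NaHSO₄: 757.6 × 120.1 = 90,980 g.

(b) Volume: 335 m³ = 335,000 L.
(b) After draining 20% and refilling: 143 × 0.80 + 24 × 0.20 = 119.2 ppm.
(b) Deficit to target: 128 − 119.2 = 8.8 mg/L.
(b) As CaCO₃: 8.8 mg/L × 335,000 L = 2948 g; ÷ 50 g/eq ÷ 2 = 29.48 mol Na₂CO₃.
(b) Mass: 29.48 × 106 = 3125 g.

(a) 91.0 kg; (b) 3.12 kg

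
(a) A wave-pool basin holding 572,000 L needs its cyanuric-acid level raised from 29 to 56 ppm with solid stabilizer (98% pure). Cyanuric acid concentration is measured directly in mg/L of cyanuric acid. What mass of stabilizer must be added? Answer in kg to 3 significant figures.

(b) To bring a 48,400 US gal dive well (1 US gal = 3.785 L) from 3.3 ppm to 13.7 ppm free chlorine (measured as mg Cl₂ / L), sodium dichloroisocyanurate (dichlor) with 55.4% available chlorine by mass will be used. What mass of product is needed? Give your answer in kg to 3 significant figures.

(a) CYA to add: (56 − 29) = 27 mg/L × 572,000 L = 15,440 g cyanuric acid.
(a) At 98% purity: 15,440 / 0.98 = 15,760 g product.

(b) Volume: 48,400 US gal × 3.785 L/gal = 183,194 L.
(b) Chlorine deficit: 13.7 − 3.3 = 10.4 ppm = 10.4 mg/L as Cl₂.
(b) Cl₂ equivalent needed: 10.4 mg/L × 183,194 L = 1,905,000 mg = 1905 g.
(b) Product at 55.4% available chlorine: 1905 / 0.554 = 3439 g.

(a) 15.8 kg; (b) 3.44 kg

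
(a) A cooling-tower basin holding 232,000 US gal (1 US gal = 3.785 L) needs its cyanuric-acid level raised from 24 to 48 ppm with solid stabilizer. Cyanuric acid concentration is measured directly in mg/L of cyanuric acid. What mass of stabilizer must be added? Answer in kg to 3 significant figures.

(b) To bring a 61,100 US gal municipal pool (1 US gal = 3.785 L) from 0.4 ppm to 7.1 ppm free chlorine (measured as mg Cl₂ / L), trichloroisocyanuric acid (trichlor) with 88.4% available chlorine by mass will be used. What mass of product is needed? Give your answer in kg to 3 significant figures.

(a) 21.1 kg; (b) 1.75 kg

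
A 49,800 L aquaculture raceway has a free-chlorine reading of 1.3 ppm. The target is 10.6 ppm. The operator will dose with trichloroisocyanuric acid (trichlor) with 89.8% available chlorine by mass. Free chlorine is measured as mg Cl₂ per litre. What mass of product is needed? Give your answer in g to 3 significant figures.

Chlorine deficit: 10.6 − 1.3 = 9.3 ppm = 9.3 mg/L as Cl₂.
Cl₂ equivalent needed: 9.3 mg/L × 49,800 L = 463,100 mg = 463.1 g.
Product at 89.8% available chlorine: 463.1 / 0.898 = 515.7 g.

516 g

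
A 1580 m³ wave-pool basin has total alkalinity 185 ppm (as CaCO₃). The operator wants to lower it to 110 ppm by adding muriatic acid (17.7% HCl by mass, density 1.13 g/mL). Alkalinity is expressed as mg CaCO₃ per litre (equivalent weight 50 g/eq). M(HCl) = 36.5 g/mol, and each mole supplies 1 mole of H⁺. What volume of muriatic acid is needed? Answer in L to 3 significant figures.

Volume: 1580 m³ = 1,580,000 L.
Alkalinity to neutralize: (185 − 110) = 75 mg/L as CaCO₃ × 1,580,000 L = 118,500 g as CaCO₃.
Equivalents of H⁺ required: 118,500 ÷ 50 g/eq = 2370 eq = 2370 mol HCl.
Mass of HCl: 2370 × 36.5 = 86,500 g.
Mass of 17.7% solution: 86,500 / 0.177 = 488,700 g.
Volume: 488,700 g ÷ 1.13 g/mL = 432,500 mL.

433 L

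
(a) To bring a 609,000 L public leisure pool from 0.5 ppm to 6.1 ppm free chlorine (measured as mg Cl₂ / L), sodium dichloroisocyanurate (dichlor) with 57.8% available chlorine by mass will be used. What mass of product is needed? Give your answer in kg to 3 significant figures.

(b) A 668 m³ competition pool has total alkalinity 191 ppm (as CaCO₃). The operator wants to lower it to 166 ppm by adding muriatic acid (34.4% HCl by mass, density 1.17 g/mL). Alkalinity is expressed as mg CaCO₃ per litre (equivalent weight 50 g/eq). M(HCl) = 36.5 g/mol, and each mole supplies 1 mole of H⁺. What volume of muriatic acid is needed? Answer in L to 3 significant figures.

(a) Chlorine deficit: 6.1 − 0.5 = 5.6 ppm = 5.6 mg/L as Cl₂.
(a) Cl₂ equivalent needed: 5.6 mg/L × 609,000 L = 3,410,000 mg = 3410 g.
(a) Product at 57.8% available chlorine: 3410 / 0.578 = 5900 g.

(b) Volume: 668 m³ = 668,000 L.
(b) Alkalinity to neutralize: (191 − 166) = 25 mg/L as CaCO₃ × 668,000 L = 16,700 g as CaCO₃.
(b) Equivalents of H⁺ required: 16,700 ÷ 50 g/eq = 334 eq = 334 mol HCl.
(b) Mass of HCl: 334 × 36.5 = 12,190 g.
(b) Mass of 34.4% solution: 12,190 / 0.344 = 35,440 g.
(b) Volume: 35,440 g ÷ 1.17 g/mL = 30,290 mL.

(a) 5.90 kg; (b) 30.3 L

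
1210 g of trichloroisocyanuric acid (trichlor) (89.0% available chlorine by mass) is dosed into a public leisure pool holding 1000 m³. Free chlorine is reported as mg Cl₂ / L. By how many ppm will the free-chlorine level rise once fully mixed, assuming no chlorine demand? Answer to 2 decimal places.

Volume: 1000 m³ = 1,000,000 L.
Available chlorine delivered: 1210 g × 0.89 = 1077 g as Cl₂.
Concentration rise: 1077 g / 1,000,000 L = 1.077 mg/L = 1.08 ppm.

1.08 ppm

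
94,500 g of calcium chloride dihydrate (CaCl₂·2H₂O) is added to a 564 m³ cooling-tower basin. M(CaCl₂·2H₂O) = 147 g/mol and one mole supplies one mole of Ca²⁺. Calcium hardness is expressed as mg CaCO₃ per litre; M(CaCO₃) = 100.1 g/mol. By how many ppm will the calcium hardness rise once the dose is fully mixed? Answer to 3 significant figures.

114 ppm

Volume: 564 m³ = 564,000 L.
Moles of Ca²⁺: 94,500 g ÷ 147 g/mol = 642.9 mol.
As CaCO₃: 642.9 mol × 100.1 g/mol = 64,350 g.
Rise: 64,350 g / 564,000 L × 1000 = 114.1 mg/L.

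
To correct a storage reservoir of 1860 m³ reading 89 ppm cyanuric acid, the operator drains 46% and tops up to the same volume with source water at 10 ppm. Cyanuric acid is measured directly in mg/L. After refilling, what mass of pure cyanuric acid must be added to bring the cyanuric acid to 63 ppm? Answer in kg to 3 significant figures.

Volume: 1860 m³ = 1,860,000 L.
After draining 46% and refilling: 89 × 0.54 + 10 × 0.46 = 52.66 ppm.
Deficit to target: 63 − 52.66 = 10.34 mg/L.
Mass: 10.34 mg/L × 1,860,000 L = 19,230 g cyanuric acid.

19.2 kg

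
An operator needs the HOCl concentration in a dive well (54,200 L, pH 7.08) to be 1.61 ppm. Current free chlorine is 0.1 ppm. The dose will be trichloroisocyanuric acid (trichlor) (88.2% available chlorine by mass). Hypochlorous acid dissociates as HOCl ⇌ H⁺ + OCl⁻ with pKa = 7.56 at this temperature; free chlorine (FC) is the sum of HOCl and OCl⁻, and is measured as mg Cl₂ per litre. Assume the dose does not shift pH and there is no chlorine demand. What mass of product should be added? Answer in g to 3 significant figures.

126 g

[OCl⁻]/[HOCl] = 10^(pH − pKa) = 10^(7.08 − 7.56) = 0.3311; fraction as HOCl = 1/(1 + 0.3311) = 0.7512.
Free chlorine required for 1.61 ppm HOCl: 1.61 / 0.7512 = 2.143 ppm.
FC to add: 2.143 − 0.1 = 2.043 mg/L as Cl₂.
Cl₂ equivalent: 2.043 mg/L × 54,200 L = 110.7 g.
Product at 88.2% available Cl: 110.7 / 0.882 = 125.6 g.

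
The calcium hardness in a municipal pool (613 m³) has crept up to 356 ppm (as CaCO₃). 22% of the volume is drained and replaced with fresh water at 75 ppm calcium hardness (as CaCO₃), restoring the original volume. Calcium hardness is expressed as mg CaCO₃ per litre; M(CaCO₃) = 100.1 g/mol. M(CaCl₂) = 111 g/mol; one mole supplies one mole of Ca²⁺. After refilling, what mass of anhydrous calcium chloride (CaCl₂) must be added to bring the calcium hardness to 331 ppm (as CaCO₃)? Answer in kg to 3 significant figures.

Volume: 613 m³ = 613,000 L.
After draining 22% and refilling: 356 × 0.78 + 75 × 0.22 = 294.18 ppm.
Deficit to target: 331 − 294.18 = 36.82 mg/L.
As CaCO₃: 36.82 mg/L × 613,000 L = 22,570 g; ÷ 100.1 = 225.5 mol Ca²⁺.
Mass: 225.5 × 111 = 25,030 g.

25.0 kg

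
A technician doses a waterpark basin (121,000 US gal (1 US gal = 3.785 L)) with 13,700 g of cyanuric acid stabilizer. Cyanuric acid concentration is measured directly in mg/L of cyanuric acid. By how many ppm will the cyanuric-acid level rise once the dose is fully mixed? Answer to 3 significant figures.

Volume: 121,000 US gal × 3.785 L/gal = 457,985 L.
Rise: 13,700 g / 457,985 L × 1000 = 29.91 mg/L.

29.9 ppm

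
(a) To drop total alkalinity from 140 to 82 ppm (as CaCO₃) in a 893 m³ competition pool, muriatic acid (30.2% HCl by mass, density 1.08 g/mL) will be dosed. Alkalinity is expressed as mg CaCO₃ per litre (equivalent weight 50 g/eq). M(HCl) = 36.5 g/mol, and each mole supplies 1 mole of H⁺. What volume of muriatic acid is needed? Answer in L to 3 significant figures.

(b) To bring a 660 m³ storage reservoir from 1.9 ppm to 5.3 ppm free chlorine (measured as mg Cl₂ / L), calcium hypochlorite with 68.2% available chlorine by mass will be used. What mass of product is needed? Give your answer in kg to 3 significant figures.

(a) 116 L; (b) 3.29 kg

(a) Volume: 893 m³ = 893,000 L.
(a) Alkalinity to neutralize: (140 − 82) = 58 mg/L as CaCO₃ × 893,000 L = 51,790 g as CaCO₃.
(a) Equivalents of H⁺ required: 51,790 ÷ 50 g/eq = 1036 eq = 1036 mol HCl.
(a) Mass of HCl: 1036 × 36.5 = 37,810 g.
(a) Mass of 30.2% solution: 37,810 / 0.302 = 125,200 g.
(a) Volume: 125,200 g ÷ 1.08 g/mL = 115,900 mL.

(b) Volume: 660 m³ = 660,000 L.
(b) Chlorine deficit: 5.3 − 1.9 = 3.4 ppm = 3.4 mg/L as Cl₂.
(b) Cl₂ equivalent needed: 3.4 mg/L × 660,000 L = 2,244,000 mg = 2244 g.
(b) Product at 68.2% available chlorine: 2244 / 0.682 = 3290 g.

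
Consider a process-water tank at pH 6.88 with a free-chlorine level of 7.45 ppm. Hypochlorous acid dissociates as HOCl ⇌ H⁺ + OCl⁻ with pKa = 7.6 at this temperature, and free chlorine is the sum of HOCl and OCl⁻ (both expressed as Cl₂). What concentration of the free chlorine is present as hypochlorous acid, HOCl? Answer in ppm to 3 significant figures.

6.26 ppm

[OCl⁻]/[HOCl] = 10^(pH − pKa) = 10^(6.88 − 7.6) = 10^-0.72 = 0.1905.
Fraction as HOCl = 1 / (1 + 0.1905) = 0.84.
HOCl = 0.84 × 7.45 ppm = 6.258 ppm.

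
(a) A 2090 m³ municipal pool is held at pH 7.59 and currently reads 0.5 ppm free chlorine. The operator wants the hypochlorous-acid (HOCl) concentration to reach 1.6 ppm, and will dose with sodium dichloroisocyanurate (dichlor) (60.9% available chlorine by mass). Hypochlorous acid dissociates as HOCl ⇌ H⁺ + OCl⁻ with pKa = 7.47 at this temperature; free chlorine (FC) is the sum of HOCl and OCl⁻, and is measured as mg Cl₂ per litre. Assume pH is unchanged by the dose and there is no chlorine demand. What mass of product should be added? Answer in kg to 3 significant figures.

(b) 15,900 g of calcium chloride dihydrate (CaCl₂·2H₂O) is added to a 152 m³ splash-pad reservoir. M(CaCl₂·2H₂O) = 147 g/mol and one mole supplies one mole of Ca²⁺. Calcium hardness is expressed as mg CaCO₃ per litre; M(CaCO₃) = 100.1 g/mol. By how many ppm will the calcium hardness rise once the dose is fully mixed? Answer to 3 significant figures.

(a) 11.0 kg; (b) 71.2 ppm

(a) Volume: 2090 m³ = 2,090,000 L.
(a) [OCl⁻]/[HOCl] = 10^(pH − pKa) = 10^(7.59 − 7.47) = 1.318; fraction as HOCl = 1/(1 + 1.318) = 0.4314.
(a) Free chlorine required for 1.6 ppm HOCl: 1.6 / 0.4314 = 3.709 ppm.
(a) FC to add: 3.709 − 0.5 = 3.209 mg/L as Cl₂.
(a) Cl₂ equivalent: 3.209 mg/L × 2,090,000 L = 6707 g.
(a) Product at 60.9% available Cl: 6707 / 0.609 = 11,010 g.

(b) Volume: 152 m³ = 152,000 L.
(b) Moles of Ca²⁺: 15,900 g ÷ 147 g/mol = 108.2 mol.
(b) As CaCO₃: 108.2 mol × 100.1 g/mol = 10,830 g.
(b) Rise: 10,830 g / 152,000 L × 1000 = 71.23 mg/L.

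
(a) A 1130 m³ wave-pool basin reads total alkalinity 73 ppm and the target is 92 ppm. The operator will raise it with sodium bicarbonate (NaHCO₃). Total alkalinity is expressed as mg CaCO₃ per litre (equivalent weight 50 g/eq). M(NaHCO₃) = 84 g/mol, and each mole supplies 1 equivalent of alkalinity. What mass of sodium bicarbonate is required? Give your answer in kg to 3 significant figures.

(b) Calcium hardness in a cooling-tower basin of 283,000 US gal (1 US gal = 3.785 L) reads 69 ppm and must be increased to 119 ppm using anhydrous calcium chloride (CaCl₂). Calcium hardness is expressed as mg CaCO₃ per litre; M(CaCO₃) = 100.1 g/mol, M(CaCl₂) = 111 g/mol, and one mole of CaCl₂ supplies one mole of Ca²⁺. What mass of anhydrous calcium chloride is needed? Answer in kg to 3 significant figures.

(a) 36.1 kg; (b) 59.4 kg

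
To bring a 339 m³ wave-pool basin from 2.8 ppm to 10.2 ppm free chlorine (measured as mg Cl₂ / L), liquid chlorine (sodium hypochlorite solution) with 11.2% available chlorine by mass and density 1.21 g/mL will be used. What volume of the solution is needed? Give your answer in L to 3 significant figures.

Volume: 339 m³ = 339,000 L.
Chlorine deficit: 10.2 − 2.8 = 7.4 ppm = 7.4 mg/L as Cl₂.
Cl₂ equivalent needed: 7.4 mg/L × 339,000 L = 2,509,000 mg = 2509 g.
Product at 11.2% available chlorine: 2509 / 0.112 = 22,400 g.
Volume at density 1.21 g/mL: 22,400 g ÷ 1.21 g/mL = 18,510 mL.

18.5 L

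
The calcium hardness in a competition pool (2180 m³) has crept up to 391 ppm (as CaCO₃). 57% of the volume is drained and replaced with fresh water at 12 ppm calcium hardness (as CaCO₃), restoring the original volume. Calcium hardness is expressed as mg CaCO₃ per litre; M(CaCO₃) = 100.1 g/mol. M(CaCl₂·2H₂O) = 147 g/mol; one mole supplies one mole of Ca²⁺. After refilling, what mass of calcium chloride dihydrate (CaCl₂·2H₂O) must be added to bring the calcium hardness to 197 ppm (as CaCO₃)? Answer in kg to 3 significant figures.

70.5 kg

Volume: 2180 m³ = 2,180,000 L.
After draining 57% and refilling: 391 × 0.43 + 12 × 0.57 = 174.97 ppm.
Deficit to target: 197 − 174.97 = 22.03 mg/L.
As CaCO₃: 22.03 mg/L × 2,180,000 L = 48,030 g; ÷ 100.1 = 479.8 mol Ca²⁺.
Mass: 479.8 × 147 = 70,530 g.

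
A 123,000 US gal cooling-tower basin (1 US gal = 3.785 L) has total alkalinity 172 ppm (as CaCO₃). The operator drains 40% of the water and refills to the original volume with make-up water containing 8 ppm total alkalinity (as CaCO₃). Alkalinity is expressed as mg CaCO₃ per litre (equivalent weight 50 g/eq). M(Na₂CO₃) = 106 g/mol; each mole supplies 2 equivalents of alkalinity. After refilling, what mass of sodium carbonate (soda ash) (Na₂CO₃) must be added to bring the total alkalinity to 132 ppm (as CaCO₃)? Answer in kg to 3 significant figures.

Volume: 123,000 US gal × 3.785 L/gal = 465,555 L.
After draining 40% and refilling: 172 × 0.60 + 8 × 0.40 = 106.4 ppm.
Deficit to target: 132 − 106.4 = 25.6 mg/L.
As CaCO₃: 25.6 mg/L × 465,555 L = 11,920 g; ÷ 50 g/eq ÷ 2 = 119.2 mol Na₂CO₃.
Mass: 119.2 × 106 = 12,630 g.

12.6 kg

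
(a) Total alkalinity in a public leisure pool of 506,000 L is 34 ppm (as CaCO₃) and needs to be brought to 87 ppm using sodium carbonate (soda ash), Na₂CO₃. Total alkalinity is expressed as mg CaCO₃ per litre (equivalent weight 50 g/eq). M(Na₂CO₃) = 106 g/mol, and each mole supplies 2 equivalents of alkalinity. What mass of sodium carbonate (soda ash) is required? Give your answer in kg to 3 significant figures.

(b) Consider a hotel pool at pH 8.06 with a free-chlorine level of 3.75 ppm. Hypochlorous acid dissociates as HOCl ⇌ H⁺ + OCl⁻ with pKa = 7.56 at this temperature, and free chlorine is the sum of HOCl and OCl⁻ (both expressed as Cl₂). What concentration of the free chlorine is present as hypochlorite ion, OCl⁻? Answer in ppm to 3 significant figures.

(a) Alkalinity to add: (87 − 34) = 53 mg/L as CaCO₃ × 506,000 L = 26,820 g as CaCO₃.
(a) Equivalents: 26,820 g ÷ 50 g/eq = 536.4 eq.
(a) Each mole of Na₂CO₃ supplies 2 eq, so 536.4 / 2 = 268.2 mol.
(a) Mass: 268.2 mol × 106 g/mol = 28,430 g.

(b) [OCl⁻]/[HOCl] = 10^(pH − pKa) = 10^(8.06 − 7.56) = 10^0.50 = 3.162.
(b) Fraction as HOCl = 1 / (1 + 3.162) = 0.2403.
(b) OCl⁻ = (1 − 0.2403) × 3.75 ppm = 2.849 ppm.

(a) 28.4 kg; (b) 2.85 ppm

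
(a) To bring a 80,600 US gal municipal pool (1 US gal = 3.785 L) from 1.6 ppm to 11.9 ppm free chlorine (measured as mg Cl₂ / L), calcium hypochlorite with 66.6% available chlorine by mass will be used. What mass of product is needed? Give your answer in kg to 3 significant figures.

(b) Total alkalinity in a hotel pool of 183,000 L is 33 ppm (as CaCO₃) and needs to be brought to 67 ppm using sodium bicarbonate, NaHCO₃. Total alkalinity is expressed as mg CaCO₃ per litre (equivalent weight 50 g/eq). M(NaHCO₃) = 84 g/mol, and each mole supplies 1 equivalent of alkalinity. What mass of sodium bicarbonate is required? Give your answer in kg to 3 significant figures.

(a) Volume: 80,600 US gal × 3.785 L/gal = 305,071 L.
(a) Chlorine deficit: 11.9 − 1.6 = 10.3 ppm = 10.3 mg/L as Cl₂.
(a) Cl₂ equivalent needed: 10.3 mg/L × 305,071 L = 3,142,000 mg = 3142 g.
(a) Product at 66.6% available chlorine: 3142 / 0.666 = 4718 g.

(b) Alkalinity to add: (67 − 33) = 34 mg/L as CaCO₃ × 183,000 L = 6222 g as CaCO₃.
(b) Equivalents: 6222 g ÷ 50 g/eq = 124.4 eq.
(b) NaHCO₃ supplies 1 eq per mole → 124.4 mol.
(b) Mass: 124.4 mol × 84 g/mol = 10,450 g.

(a) 4.72 kg; (b) 10.5 kg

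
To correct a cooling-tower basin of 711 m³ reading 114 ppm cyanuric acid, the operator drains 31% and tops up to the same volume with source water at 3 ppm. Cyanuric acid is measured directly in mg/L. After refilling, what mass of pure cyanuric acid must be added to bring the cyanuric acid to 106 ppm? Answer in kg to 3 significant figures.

18.8 kg

Volume: 711 m³ = 711,000 L.
After draining 31% and refilling: 114 × 0.69 + 3 × 0.31 = 79.59 ppm.
Deficit to target: 106 − 79.59 = 26.41 mg/L.
Mass: 26.41 mg/L × 711,000 L = 18,780 g cyanuric acid.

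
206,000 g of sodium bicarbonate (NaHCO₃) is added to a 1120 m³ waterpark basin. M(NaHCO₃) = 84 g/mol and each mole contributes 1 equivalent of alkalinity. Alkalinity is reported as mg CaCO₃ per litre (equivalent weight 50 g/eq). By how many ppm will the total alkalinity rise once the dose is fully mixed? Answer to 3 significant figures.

Volume: 1120 m³ = 1,120,000 L.
Moles of NaHCO₃: 206,000 g ÷ 84 g/mol = 2452 mol → 2452 eq of alkalinity.
As CaCO₃: 2452 eq × 50 g/eq = 122,600 g.
Rise: 122,600 g / 1,120,000 L × 1000 = 109.5 mg/L.

109 ppm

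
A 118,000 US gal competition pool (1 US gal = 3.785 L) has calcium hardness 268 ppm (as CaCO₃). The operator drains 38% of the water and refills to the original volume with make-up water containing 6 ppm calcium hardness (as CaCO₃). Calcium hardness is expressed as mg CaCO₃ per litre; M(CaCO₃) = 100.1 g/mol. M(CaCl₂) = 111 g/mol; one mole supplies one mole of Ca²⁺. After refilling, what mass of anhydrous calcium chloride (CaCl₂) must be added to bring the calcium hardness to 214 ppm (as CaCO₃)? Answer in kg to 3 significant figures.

Volume: 118,000 US gal × 3.785 L/gal = 446,630 L.
After draining 38% and refilling: 268 × 0.62 + 6 × 0.38 = 168.44 ppm.
Deficit to target: 214 − 168.44 = 45.56 mg/L.
As CaCO₃: 45.56 mg/L × 446,630 L = 20,350 g; ÷ 100.1 = 203.3 mol Ca²⁺.
Mass: 203.3 × 111 = 22,560 g.

22.6 kg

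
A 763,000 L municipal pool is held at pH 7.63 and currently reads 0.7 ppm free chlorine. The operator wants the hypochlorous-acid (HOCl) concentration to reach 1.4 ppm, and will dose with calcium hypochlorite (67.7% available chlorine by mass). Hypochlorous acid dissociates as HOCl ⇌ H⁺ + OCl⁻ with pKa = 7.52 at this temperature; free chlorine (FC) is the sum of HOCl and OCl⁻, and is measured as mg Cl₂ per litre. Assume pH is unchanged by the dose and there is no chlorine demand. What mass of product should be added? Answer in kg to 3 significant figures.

2.82 kg

[OCl⁻]/[HOCl] = 10^(pH − pKa) = 10^(7.63 − 7.52) = 1.288; fraction as HOCl = 1/(1 + 1.288) = 0.437.
Free chlorine required for 1.4 ppm HOCl: 1.4 / 0.437 = 3.204 ppm.
FC to add: 3.204 − 0.7 = 2.504 mg/L as Cl₂.
Cl₂ equivalent: 2.504 mg/L × 763,000 L = 1910 g.
Product at 67.7% available Cl: 1910 / 0.677 = 2822 g.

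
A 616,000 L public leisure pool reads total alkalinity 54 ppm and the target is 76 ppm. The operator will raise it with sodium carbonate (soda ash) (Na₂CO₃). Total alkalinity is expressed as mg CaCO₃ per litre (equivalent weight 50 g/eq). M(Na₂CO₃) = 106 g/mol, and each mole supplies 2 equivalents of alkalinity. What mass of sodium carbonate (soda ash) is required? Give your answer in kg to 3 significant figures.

Alkalinity to add: (76 − 54) = 22 mg/L as CaCO₃ × 616,000 L = 13,550 g as CaCO₃.
Equivalents: 13,550 g ÷ 50 g/eq = 271 eq.
Each mole of Na₂CO₃ supplies 2 eq, so 271 / 2 = 135.5 mol.
Mass: 135.5 mol × 106 g/mol = 14,370 g.

14.4 kg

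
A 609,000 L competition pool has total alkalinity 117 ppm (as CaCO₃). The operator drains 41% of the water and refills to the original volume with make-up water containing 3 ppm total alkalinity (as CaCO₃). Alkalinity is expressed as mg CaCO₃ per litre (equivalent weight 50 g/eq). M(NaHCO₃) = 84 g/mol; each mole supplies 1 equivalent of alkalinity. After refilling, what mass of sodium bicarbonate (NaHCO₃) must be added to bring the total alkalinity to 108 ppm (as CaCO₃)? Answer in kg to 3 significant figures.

38.6 kg

After draining 41% and refilling: 117 × 0.59 + 3 × 0.41 = 70.26 ppm.
Deficit to target: 108 − 70.26 = 37.74 mg/L.
As CaCO₃: 37.74 mg/L × 609,000 L = 22,980 g; ÷ 50 g/eq ÷ 1 = 459.7 mol NaHCO₃.
Mass: 459.7 × 84 = 38,610 g.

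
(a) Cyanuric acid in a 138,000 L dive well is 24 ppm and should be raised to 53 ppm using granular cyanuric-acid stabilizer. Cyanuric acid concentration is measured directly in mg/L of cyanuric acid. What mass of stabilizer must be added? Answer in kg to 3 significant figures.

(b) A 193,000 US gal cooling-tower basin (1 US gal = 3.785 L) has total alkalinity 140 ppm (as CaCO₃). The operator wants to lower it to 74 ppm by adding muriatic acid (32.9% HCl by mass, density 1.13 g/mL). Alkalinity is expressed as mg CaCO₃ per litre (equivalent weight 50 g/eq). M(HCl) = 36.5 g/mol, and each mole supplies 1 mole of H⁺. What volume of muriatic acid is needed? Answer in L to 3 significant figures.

(a) CYA to add: (53 − 24) = 29 mg/L × 138,000 L = 4002 g cyanuric acid.

(b) Volume: 193,000 US gal × 3.785 L/gal = 730,505 L.
(b) Alkalinity to neutralize: (140 − 74) = 66 mg/L as CaCO₃ × 730,505 L = 48,210 g as CaCO₃.
(b) Equivalents of H⁺ required: 48,210 ÷ 50 g/eq = 964.3 eq = 964.3 mol HCl.
(b) Mass of HCl: 964.3 × 36.5 = 35,200 g.
(b) Mass of 32.9% solution: 35,200 / 0.329 = 107,000 g.
(b) Volume: 107,000 g ÷ 1.13 g/mL = 94,670 mL.

(a) 4.00 kg; (b) 94.7 L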